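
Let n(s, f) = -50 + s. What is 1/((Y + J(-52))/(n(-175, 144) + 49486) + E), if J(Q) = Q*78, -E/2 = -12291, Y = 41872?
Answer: 49261/1210971718 ≈ 4.0679e-5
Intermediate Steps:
E = 24582 (E = -2*(-12291) = 24582)
J(Q) = 78*Q
1/((Y + J(-52))/(n(-175, 144) + 49486) + E) = 1/((41872 + 78*(-52))/((-50 - 175) + 49486) + 24582) = 1/((41872 - 4056)/(-225 + 49486) + 24582) = 1/(37816/49261 + 24582) = 1/(1210971718/49261) = 49261/1210971718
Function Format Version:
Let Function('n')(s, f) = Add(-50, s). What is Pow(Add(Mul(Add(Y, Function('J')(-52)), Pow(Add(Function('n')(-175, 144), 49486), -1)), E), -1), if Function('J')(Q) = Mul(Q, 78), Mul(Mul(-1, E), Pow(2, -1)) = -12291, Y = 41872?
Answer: Rational(49261, 1210971718) ≈ 4.0679e-5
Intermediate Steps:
E = 24582 (E = Mul(-2, -12291) = 24582)
Function('J')(Q) = Mul(78, Q)
Pow(Add(Mul(Add(Y, Function('J')(-52)), Pow(Add(Function('n')(-175, 144), 49486), -1)), E), -1) = Pow(Add(Mul(Add(41872, Mul(78, -52)), Pow(Add(Add(-50, -175), 49486), -1)), 24582), -1) = Pow(Add(Mul(Add(41872, -4056), Pow(Add(-225, 49486), -1)), 24582), -1) = Pow(Add(Mul(37816, Pow(49261, -1)), 24582), -1) = Pow(Add(Mul(37816, Rational(1, 49261)), 24582), -1) = Pow(Add(Rational(37816, 49261), 24582), -1) = Pow(Rational(1210971718, 49261), -1) = Rational(49261, 1210971718)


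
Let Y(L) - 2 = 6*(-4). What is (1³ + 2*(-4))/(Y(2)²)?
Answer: -7/484 ≈ -0.014463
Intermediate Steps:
Y(L) = -22 (Y(L) = 2 + 6*(-4) = 2 - 24 = -22)
(1³ + 2*(-4))/(Y(2)²) = (1³ + 2*(-4))/((-22)²) = (1 - 8)/484 = -7*1/484 = -7/484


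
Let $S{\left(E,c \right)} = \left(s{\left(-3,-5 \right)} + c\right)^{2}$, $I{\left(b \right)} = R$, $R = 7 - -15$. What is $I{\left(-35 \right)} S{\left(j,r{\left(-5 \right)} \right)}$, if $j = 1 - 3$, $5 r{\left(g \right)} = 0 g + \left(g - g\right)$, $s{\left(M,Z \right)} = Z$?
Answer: $550$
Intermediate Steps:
$R = 22$ ($R = 7 + 15 = 22$)
$I{\left(b \right)} = 22$
$r{\left(g \right)} = 0$ ($r{\left(g \right)} = \frac{0 g + \left(g - g\right)}{5} = \frac{0 + 0}{5} = \frac{1}{5} \cdot 0 = 0$)
$j = -2$
$S{\left(E,c \right)} = \left(-5 + c\right)^{2}$
$I{\left(-35 \right)} S{\left(j,r{\left(-5 \right)} \right)} = 22 \left(-5 + 0\right)^{2} = 22 \left(-5\right)^{2} = 22 \cdot 25 = 550$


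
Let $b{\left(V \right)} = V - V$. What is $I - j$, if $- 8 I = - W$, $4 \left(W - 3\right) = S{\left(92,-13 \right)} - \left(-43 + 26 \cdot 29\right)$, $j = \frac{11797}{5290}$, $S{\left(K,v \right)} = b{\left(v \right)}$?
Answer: $- \frac{2037607}{84640} \approx -24.074$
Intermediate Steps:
$b{\left(V \right)} = 0$
$S{\left(K,v \right)} = 0$
$j = \frac{11797}{5290}$ ($j = 11797 \cdot \frac{1}{5290} = \frac{11797}{5290} \approx 2.2301$)
$W = - \frac{699}{4}$ ($W = 3 + \frac{0 - \left(-43 + 26 \cdot 29\right)}{4} = 3 + \frac{0 - \left(-43 + 754\right)}{4} = 3 + \frac{0 - 711}{4} = 3 + \frac{1}{4} \left(-711\right) = 3 - \frac{711}{4} = - \frac{699}{4} \approx -174.75$)
$I = - \frac{699}{32}$ ($I = - \frac{\left(-1\right) \left(- \frac{699}{4}\right)}{8} = \left(- \frac{1}{8}\right) \frac{699}{4} = - \frac{699}{32} \approx -21.844$)
$I - j = - \frac{699}{32} - \frac{11797}{5290} = - \frac{2037607}{84640}$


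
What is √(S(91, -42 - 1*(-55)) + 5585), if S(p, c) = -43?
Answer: √5542 ≈ 74.445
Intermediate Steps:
√(S(91, -42 - 1*(-55)) + 5585) = √(-43 + 5585) = √5542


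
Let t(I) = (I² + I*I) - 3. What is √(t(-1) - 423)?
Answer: 2*I*√106 ≈ 20.591*I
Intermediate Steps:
t(I) = -3 + 2*I² (t(I) = (I² + I²) - 3 = 2*I² - 3 = -3 + 2*I²)
√(t(-1) - 423) = √((-3 + 2*(-1)²) - 423) = √((-3 + 2*1) - 423) = √((-3 + 2) - 423) = √(-1 - 423) = √(-424) = 2*I*√106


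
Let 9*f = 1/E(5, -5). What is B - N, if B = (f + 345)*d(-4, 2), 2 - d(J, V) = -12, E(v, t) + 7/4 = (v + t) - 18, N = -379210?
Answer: 273052384/711 ≈ 3.8404e+5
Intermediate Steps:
E(v, t) = -79/4 + t + v (E(v, t) = -7/4 + ((v + t) - 18) = -7/4 + ((t + v) - 18) = -7/4 + (-18 + t + v) = -79/4 + t + v)
d(J, V) = 14 (d(J, V) = 2 - 1*(-12) = 2 + 12 = 14)
f = -4/711 (f = 1/(9*(-79/4 - 5 + 5)) = 1/(9*(-79/4)) = (⅑)*(-4/79) = -4/711 ≈ -0.0056259)
B = 3434074/711 (B = (-4/711 + 345)*14 = (245291/711)*14 = 3434074/711 ≈ 4829.9)
B - N = 3434074/711 - 1*(-379210) = 3434074/711 + 379210 = 273052384/711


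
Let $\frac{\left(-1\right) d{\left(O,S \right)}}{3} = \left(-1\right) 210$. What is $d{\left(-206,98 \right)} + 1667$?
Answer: $2297$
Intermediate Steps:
$d{\left(O,S \right)} = 630$ ($d{\left(O,S \right)} = - 3 \left(\left(-1\right) 210\right) = \left(-3\right) \left(-210\right) = 630$)
$d{\left(-206,98 \right)} + 1667 = 630 + 1667 = 2297$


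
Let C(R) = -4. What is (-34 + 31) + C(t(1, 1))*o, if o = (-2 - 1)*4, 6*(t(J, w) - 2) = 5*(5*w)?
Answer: 45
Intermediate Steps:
t(J, w) = 2 + 25*w/6 (t(J, w) = 2 + (5*(5*w))/6 = 2 + (25*w)/6 = 2 + 25*w/6)
o = -12 (o = -3*4 = -12)
(-34 + 31) + C(t(1, 1))*o = (-34 + 31) - 4*(-12) = -3 + 48 = 45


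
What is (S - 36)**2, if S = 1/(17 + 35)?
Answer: 3500641/2704 ≈ 1294.6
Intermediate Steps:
S = 1/52 ≈ 0.019231
(S - 36)**2 = (1/52 - 36)**2 = (-1871/52)**2 = 3500641/2704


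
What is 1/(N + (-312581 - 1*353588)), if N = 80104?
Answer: -1/586065 ≈ -1.7063e-6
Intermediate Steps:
1/(N + (-312581 - 1*353588)) = 1/(80104 + (-312581 - 1*353588)) = 1/(80104 + (-312581 - 353588)) = 1/(80104 - 666169) = 1/(-586065) = -1/586065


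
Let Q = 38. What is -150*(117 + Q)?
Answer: -23250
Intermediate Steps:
-150*(117 + Q) = -150*(117 + 38) = -150*155 = -23250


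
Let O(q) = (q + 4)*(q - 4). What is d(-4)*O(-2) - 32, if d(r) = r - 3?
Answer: 52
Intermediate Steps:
d(r) = -3 + r
O(q) = (-4 + q)*(4 + q) (O(q) = (4 + q)*(-4 + q) = (-4 + q)*(4 + q))
d(-4)*O(-2) - 32 = (-3 - 4)*(-16 + (-2)²) - 32 = -7*(-16 + 4) - 32 = -7*(-12) - 32 = 84 - 32 = 52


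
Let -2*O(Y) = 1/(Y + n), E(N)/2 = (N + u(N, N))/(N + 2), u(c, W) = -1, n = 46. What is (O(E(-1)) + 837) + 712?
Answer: 130115/84 ≈ 1549.0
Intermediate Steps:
E(N) = 2*(-1 + N)/(2 + N) (E(N) = 2*((N - 1)/(N + 2)) = 2*((-1 + N)/(2 + N)) = 2*(-1 + N)/(2 + N))
O(Y) = -1/(2*(46 + Y)) (O(Y) = -1/(2*(Y + 46)) = -1/(2*(46 + Y)))
(O(E(-1)) + 837) + 712 = (-1/(92 + 2*(2*(-1 - 1)/(2 - 1))) + 837) + 712 = (-1/(92 + 2*(2*(-2)/1)) + 837) + 712 = (-1/(92 + 2*(2*1*(-2))) + 837) + 712 = (-1/(92 + 2*(-4)) + 837) + 712 = (-1/(92 - 8) + 837) + 712 = (-1/84 + 837) + 712 = 70307/84 + 712 = 130115/84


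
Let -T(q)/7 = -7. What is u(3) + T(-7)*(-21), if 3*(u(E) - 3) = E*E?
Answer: -1023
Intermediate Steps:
T(q) = 49 (T(q) = -7*(-7) = 49)
u(E) = 3 + E**2/3 (u(E) = 3 + (E*E)/3 = 3 + E**2/3)
u(3) + T(-7)*(-21) = (3 + (1/3)*3**2) + 49*(-21) = (3 + (1/3)*9) - 1029 = (3 + 3) - 1029 = 6 - 1029 = -1023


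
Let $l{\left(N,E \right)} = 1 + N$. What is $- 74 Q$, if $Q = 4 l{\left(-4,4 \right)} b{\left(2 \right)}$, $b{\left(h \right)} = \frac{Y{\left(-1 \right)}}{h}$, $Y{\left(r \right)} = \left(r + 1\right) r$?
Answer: $0$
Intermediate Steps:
$Y{\left(r \right)} = r \left(1 + r\right)$ ($Y{\left(r \right)} = \left(1 + r\right) r = r \left(1 + r\right)$)
$b{\left(h \right)} = 0$ ($b{\left(h \right)} = \frac{\left(-1\right) \left(1 - 1\right)}{h} = \frac{\left(-1\right) 0}{h} = \frac{0}{h} = 0$)
$Q = 0$ ($Q = 4 \left(1 - 4\right) 0 = 4 \left(-3\right) 0 = \left(-12\right) 0 = 0$)
$- 74 Q = \left(-74\right) 0 = 0$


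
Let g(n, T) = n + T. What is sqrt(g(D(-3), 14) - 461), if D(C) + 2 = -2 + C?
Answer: I*sqrt(454) ≈ 21.307*I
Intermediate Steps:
D(C) = -4 + C (D(C) = -2 + (-2 + C) = -4 + C)
g(n, T) = T + n
sqrt(g(D(-3), 14) - 461) = sqrt((14 + (-4 - 3)) - 461) = sqrt((14 - 7) - 461) = sqrt(7 - 461) = sqrt(-454) = I*sqrt(454)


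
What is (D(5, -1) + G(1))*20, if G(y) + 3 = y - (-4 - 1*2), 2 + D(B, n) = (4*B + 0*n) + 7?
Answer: 580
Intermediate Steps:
D(B, n) = 5 + 4*B (D(B, n) = -2 + ((4*B + 0*n) + 7) = -2 + ((4*B + 0) + 7) = -2 + (4*B + 7) = -2 + (7 + 4*B) = 5 + 4*B)
G(y) = 3 + y (G(y) = -3 + (y - (-4 - 1*2)) = -3 + (y - (-4 - 2)) = -3 + (y - 1*(-6)) = -3 + (y + 6) = -3 + (6 + y) = 3 + y)
(D(5, -1) + G(1))*20 = ((5 + 4*5) + (3 + 1))*20 = ((5 + 20) + 4)*20 = (25 + 4)*20 = 29*20 = 580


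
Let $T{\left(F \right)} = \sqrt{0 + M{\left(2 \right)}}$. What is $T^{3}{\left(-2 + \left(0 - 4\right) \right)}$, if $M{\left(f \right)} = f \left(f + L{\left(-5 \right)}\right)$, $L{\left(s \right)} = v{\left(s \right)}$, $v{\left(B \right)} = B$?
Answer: $- 6 i \sqrt{6} \approx - 14.697 i$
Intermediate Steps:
$L{\left(s \right)} = s$
$M{\left(f \right)} = f \left(-5 + f\right)$ ($M{\left(f \right)} = f \left(f - 5\right) = f \left(-5 + f\right)$)
$T{\left(F \right)} = i \sqrt{6}$ ($T{\left(F \right)} = \sqrt{0 + 2 \left(-5 + 2\right)} = \sqrt{0 + 2 \left(-3\right)} = \sqrt{0 - 6} = \sqrt{-6} = i \sqrt{6}$)
$T^{3}{\left(-2 + \left(0 - 4\right) \right)} = \left(i \sqrt{6}\right)^{3} = - 6 i \sqrt{6}$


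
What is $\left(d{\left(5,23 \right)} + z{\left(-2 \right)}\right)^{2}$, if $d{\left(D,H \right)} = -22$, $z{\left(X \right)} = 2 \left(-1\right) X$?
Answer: $324$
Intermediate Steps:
$z{\left(X \right)} = - 2 X$
$\left(d{\left(5,23 \right)} + z{\left(-2 \right)}\right)^{2} = \left(-22 - -4\right)^{2} = \left(-22 + 4\right)^{2} = \left(-18\right)^{2} = 324$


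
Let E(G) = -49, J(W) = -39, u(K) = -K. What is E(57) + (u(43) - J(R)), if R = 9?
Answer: -53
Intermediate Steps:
E(57) + (u(43) - J(R)) = -49 + (-1*43 - 1*(-39)) = -49 + (-43 + 39) = -49 - 4 = -53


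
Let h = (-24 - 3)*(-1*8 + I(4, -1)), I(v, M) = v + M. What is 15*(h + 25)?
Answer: 2400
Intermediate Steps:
I(v, M) = M + v
h = 135 (h = (-24 - 3)*(-1*8 + (-1 + 4)) = -27*(-8 + 3) = -27*(-5) = 135)
15*(h + 25) = 15*(135 + 25) = 15*160 = 2400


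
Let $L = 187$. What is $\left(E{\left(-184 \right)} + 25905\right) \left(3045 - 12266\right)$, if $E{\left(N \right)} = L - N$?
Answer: $-242290996$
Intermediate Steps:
$E{\left(N \right)} = 187 - N$
$\left(E{\left(-184 \right)} + 25905\right) \left(3045 - 12266\right) = \left(\left(187 - -184\right) + 25905\right) \left(3045 - 12266\right) = \left(\left(187 + 184\right) + 25905\right) \left(-9221\right) = \left(371 + 25905\right) \left(-9221\right) = 26276 \left(-9221\right) = -242290996$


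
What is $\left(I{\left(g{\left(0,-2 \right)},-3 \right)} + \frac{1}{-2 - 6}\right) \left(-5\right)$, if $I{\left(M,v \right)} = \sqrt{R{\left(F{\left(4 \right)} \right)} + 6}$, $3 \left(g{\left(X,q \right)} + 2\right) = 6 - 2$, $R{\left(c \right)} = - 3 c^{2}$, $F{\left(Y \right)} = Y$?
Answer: $\frac{5}{8} - 5 i \sqrt{42} \approx 0.625 - 32.404 i$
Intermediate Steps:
$g{\left(X,q \right)} = - \frac{2}{3}$ ($g{\left(X,q \right)} = -2 + \frac{6 - 2}{3} = -2 + \frac{1}{3} \cdot 4 = -2 + \frac{4}{3} = - \frac{2}{3}$)
$I{\left(M,v \right)} = i \sqrt{42}$ ($I{\left(M,v \right)} = \sqrt{- 3 \cdot 4^{2} + 6} = \sqrt{\left(-3\right) 16 + 6} = \sqrt{-48 + 6} = \sqrt{-42} = i \sqrt{42}$)
$\left(I{\left(g{\left(0,-2 \right)},-3 \right)} + \frac{1}{-2 - 6}\right) \left(-5\right) = \left(i \sqrt{42} + \frac{1}{-2 - 6}\right) \left(-5\right) = \left(i \sqrt{42} + \frac{1}{-8}\right) \left(-5\right) = \left(i \sqrt{42} - \frac{1}{8}\right) \left(-5\right) = \left(- \frac{1}{8} + i \sqrt{42}\right) \left(-5\right) = \frac{5}{8} - 5 i \sqrt{42}$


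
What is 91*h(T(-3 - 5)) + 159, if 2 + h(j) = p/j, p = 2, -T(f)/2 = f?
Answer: -93/8 ≈ -11.625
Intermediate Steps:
T(f) = -2*f
h(j) = -2 + 2/j
91*h(T(-3 - 5)) + 159 = 91*(-2 + 2/((-2*(-3 - 5)))) + 159 = 91*(-2 + 2/((-2*(-8)))) + 159 = 91*(-2 + 2/16) + 159 = 91*(-2 + 2*(1/16)) + 159 = 91*(-2 + 1/8) + 159 = 91*(-15/8) + 159 = -1365/8 + 159 = -93/8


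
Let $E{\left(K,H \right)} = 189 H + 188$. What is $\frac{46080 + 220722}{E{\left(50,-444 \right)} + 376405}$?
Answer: $\frac{88934}{97559} \approx 0.91159$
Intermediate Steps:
$E{\left(K,H \right)} = 188 + 189 H$
$\frac{46080 + 220722}{E{\left(50,-444 \right)} + 376405} = \frac{46080 + 220722}{\left(188 + 189 \left(-444\right)\right) + 376405} = \frac{266802}{\left(188 - 83916\right) + 376405} = \frac{266802}{-83728 + 376405} = \frac{266802}{292677} = 266802 \cdot \frac{1}{292677} = \frac{88934}{97559}$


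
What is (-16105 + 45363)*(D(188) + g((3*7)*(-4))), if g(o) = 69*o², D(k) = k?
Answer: 14250167416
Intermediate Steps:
(-16105 + 45363)*(D(188) + g((3*7)*(-4))) = (-16105 + 45363)*(188 + 69*((3*7)*(-4))²) = 29258*(188 + 69*(21*(-4))²) = 29258*(188 + 69*(-84)²) = 29258*(188 + 69*7056) = 29258*(188 + 486864) = 29258*487052 = 14250167416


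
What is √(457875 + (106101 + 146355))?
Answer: √710331 ≈ 842.81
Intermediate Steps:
√(457875 + (106101 + 146355)) = √(457875 + 252456) = √710331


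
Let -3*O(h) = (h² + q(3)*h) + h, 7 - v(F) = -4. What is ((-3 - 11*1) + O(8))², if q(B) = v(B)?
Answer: 40804/9 ≈ 4533.8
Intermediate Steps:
v(F) = 11 (v(F) = 7 - 1*(-4) = 7 + 4 = 11)
q(B) = 11
O(h) = -4*h - h²/3 (O(h) = -((h² + 11*h) + h)/3 = -(h² + 12*h)/3 = -4*h - h²/3)
((-3 - 11*1) + O(8))² = ((-3 - 11*1) - ⅓*8*(12 + 8))² = ((-3 - 11) - ⅓*8*20)² = (-14 - 160/3)² = (-202/3)² = 40804/9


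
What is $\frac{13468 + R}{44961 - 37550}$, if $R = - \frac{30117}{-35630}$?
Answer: $\frac{479894957}{264053930} \approx 1.8174$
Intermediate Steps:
$R = \frac{30117}{35630}$ ($R = \left(-30117\right) \left(- \frac{1}{35630}\right) = \frac{30117}{35630} \approx 0.84527$)
$\frac{13468 + R}{44961 - 37550} = \frac{13468 + \frac{30117}{35630}}{44961 - 37550} = \frac{479894957}{35630 \cdot 7411} = \frac{479894957}{35630} \cdot \frac{1}{7411} = \frac{479894957}{264053930}$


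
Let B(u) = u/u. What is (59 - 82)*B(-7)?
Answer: -23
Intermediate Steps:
B(u) = 1
(59 - 82)*B(-7) = (59 - 82)*1 = -23*1 = -23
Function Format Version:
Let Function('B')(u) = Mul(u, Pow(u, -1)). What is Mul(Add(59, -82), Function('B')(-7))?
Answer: -23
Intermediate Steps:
Function('B')(u) = 1
Mul(Add(59, -82), Function('B')(-7)) = Mul(Add(59, -82), 1) = Mul(-23, 1) = -23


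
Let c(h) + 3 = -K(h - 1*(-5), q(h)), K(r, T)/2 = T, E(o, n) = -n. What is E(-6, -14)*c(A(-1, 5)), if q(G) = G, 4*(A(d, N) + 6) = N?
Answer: 91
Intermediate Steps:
A(d, N) = -6 + N/4
K(r, T) = 2*T
c(h) = -3 - 2*h
E(-6, -14)*c(A(-1, 5)) = (-1*(-14))*(-3 - 2*(-6 + (1/4)*5)) = 14*(-3 - 2*(-6 + 5/4)) = 14*(-3 - 2*(-19/4)) = 14*(-3 + 19/2) = 14*(13/2) = 91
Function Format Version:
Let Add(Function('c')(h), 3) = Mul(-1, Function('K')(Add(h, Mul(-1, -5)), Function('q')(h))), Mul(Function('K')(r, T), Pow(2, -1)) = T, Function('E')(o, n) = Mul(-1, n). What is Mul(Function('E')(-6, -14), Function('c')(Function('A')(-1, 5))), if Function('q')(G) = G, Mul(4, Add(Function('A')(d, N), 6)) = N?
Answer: 91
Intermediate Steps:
Function('A')(d, N) = Add(-6, Mul(Rational(1, 4), N))
Function('K')(r, T) = Mul(2, T)
Function('c')(h) = Add(-3, Mul(-2, h)) (Function('c')(h) = Add(-3, Mul(-1, Mul(2, h))) = Add(-3, Mul(-2, h)))
Mul(Function('E')(-6, -14), Function('c')(Function('A')(-1, 5))) = Mul(Mul(-1, -14), Add(-3, Mul(-2, Add(-6, Mul(Rational(1, 4), 5))))) = Mul(14, Add(-3, Mul(-2, Add(-6, Rational(5, 4))))) = Mul(14, Add(-3, Mul(-2, Rational(-19, 4)))) = Mul(14, Add(-3, Rational(19, 2))) = Mul(14, Rational(13, 2)) = 91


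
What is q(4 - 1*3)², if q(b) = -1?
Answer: 1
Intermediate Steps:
q(4 - 1*3)² = (-1)² = 1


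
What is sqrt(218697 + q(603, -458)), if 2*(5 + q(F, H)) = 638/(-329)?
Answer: sqrt(23671335821)/329 ≈ 467.64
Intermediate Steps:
q(F, H) = -1964/329 (q(F, H) = -5 + (638/(-329))/2 = -5 + (638*(-1/329))/2 = -5 + (1/2)*(-638/329) = -5 - 319/329 = -1964/329)
sqrt(218697 + q(603, -458)) = sqrt(218697 - 1964/329) = sqrt(71949349/329) = sqrt(23671335821)/329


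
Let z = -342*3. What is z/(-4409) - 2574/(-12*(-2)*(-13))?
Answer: 149601/17636 ≈ 8.4827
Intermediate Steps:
z = -1026 (z = -171*6 = -1026)
z/(-4409) - 2574/(-12*(-2)*(-13)) = -1026/(-4409) - 2574/(-12*(-2)*(-13)) = -1026*(-1/4409) - 2574/(24*(-13)) = 1026/4409 - 2574/(-312) = 1026/4409 - 2574*(-1/312) = 1026/4409 + 33/4 = 149601/17636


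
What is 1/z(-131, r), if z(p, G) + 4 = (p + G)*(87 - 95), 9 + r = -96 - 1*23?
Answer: 1/2068 ≈ 0.00048356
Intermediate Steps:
r = -128 (r = -9 + (-96 - 1*23) = -9 + (-96 - 23) = -9 - 119 = -128)
z(p, G) = -4 - 8*G - 8*p (z(p, G) = -4 + (p + G)*(87 - 95) = -4 + (G + p)*(-8) = -4 + (-8*G - 8*p) = -4 - 8*G - 8*p)
1/z(-131, r) = 1/(-4 - 8*(-128) - 8*(-131)) = 1/(-4 + 1024 + 1048) = 1/2068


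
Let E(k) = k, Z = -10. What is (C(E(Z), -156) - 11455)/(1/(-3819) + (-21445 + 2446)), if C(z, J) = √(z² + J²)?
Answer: 43746645/72557182 - 3819*√6109/36278591 ≈ 0.59470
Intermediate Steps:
C(z, J) = √(J² + z²)
(C(E(Z), -156) - 11455)/(1/(-3819) + (-21445 + 2446)) = (√((-156)² + (-10)²) - 11455)/(1/(-3819) + (-21445 + 2446)) = (√(24336 + 100) - 11455)/(-1/3819 - 18999) = (√24436 - 11455)/(-72557182/3819) = (2*√6109 - 11455)*(-3819/72557182) = (-11455 + 2*√6109)*(-3819/72557182) = 43746645/72557182 - 3819*√6109/36278591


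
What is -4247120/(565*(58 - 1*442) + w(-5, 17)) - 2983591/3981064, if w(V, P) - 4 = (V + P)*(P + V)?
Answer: 4065294550947/215785611992 ≈ 18.840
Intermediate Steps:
w(V, P) = 4 + (P + V)**2 (w(V, P) = 4 + (V + P)*(P + V) = 4 + (P + V)*(P + V) = 4 + (P + V)**2)
-4247120/(565*(58 - 1*442) + w(-5, 17)) - 2983591/3981064 = -4247120/(565*(58 - 1*442) + (4 + (17 - 5)**2)) - 2983591/3981064 = -4247120/(565*(58 - 442) + (4 + 12**2)) - 2983591*1/3981064 = -4247120/(565*(-384) + (4 + 144)) - 2983591/3981064 = -4247120/(-216960 + 148) - 2983591/3981064 = -4247120/(-216812) - 2983591/3981064 = -4247120*(-1/216812) - 2983591/3981064 = 1061780/54203 - 2983591/3981064 = 4065294550947/215785611992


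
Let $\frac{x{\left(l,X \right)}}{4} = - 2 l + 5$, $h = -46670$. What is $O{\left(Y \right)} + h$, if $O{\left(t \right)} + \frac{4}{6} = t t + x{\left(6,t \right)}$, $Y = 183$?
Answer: $- \frac{39629}{3} \approx -13210.0$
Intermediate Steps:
$x{\left(l,X \right)} = 20 - 8 l$ ($x{\left(l,X \right)} = 4 \left(- 2 l + 5\right) = 4 \left(5 - 2 l\right) = 20 - 8 l$)
$O{\left(t \right)} = - \frac{86}{3} + t^{2}$ ($O{\left(t \right)} = - \frac{2}{3} + \left(t t + \left(20 - 48\right)\right) = - \frac{2}{3} + \left(t^{2} + \left(20 - 48\right)\right) = - \frac{2}{3} + \left(t^{2} - 28\right) = - \frac{2}{3} + \left(-28 + t^{2}\right) = - \frac{86}{3} + t^{2}$)
$O{\left(Y \right)} + h = \left(- \frac{86}{3} + 183^{2}\right) - 46670 = \left(- \frac{86}{3} + 33489\right) - 46670 = \frac{100381}{3} - 46670 = - \frac{39629}{3}$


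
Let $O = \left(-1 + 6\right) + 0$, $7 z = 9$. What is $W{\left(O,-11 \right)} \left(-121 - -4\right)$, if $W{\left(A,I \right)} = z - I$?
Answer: $- \frac{10062}{7} \approx -1437.4$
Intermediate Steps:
$z = \frac{9}{7}$ ($z = \frac{1}{7} \cdot 9 = \frac{9}{7} \approx 1.2857$)
$O = 5$ ($O = 5 + 0 = 5$)
$W{\left(A,I \right)} = \frac{9}{7} - I$
$W{\left(O,-11 \right)} \left(-121 - -4\right) = \left(\frac{9}{7} - -11\right) \left(-121 - -4\right) = \left(\frac{9}{7} + 11\right) \left(-121 + 4\right) = \frac{86}{7} \left(-117\right) = - \frac{10062}{7}$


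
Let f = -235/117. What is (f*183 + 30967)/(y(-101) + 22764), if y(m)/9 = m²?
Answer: 1193378/4468347 ≈ 0.26707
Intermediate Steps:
f = -235/117 (f = -235*1/117 = -235/117 ≈ -2.0085)
y(m) = 9*m²
(f*183 + 30967)/(y(-101) + 22764) = (-235/117*183 + 30967)/(9*(-101)² + 22764) = (-14335/39 + 30967)/(9*10201 + 22764) = 1193378/(39*(91809 + 22764)) = (1193378/39)/114573 = (1193378/39)*(1/114573) = 1193378/4468347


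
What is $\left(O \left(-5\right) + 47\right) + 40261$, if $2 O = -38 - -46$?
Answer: $40288$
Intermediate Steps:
$O = 4$ ($O = \frac{-38 - -46}{2} = \frac{-38 + 46}{2} = \frac{1}{2} \cdot 8 = 4$)
$\left(O \left(-5\right) + 47\right) + 40261 = \left(4 \left(-5\right) + 47\right) + 40261 = \left(-20 + 47\right) + 40261 = 27 + 40261 = 40288$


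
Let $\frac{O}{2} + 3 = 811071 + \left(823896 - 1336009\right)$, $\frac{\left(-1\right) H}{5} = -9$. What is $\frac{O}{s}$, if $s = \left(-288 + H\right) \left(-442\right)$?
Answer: $\frac{298955}{53703} \approx 5.5668$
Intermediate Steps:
$H = 45$ ($H = \left(-5\right) \left(-9\right) = 45$)
$O = 597910$ ($O = -6 + 2 \left(811071 + \left(823896 - 1336009\right)\right) = -6 + 2 \left(811071 - 512113\right) = -6 + 2 \cdot 298958 = -6 + 597916 = 597910$)
$s = 107406$ ($s = \left(-288 + 45\right) \left(-442\right) = \left(-243\right) \left(-442\right) = 107406$)
$\frac{O}{s} = \frac{597910}{107406} = 597910 \cdot \frac{1}{107406} = \frac{298955}{53703}$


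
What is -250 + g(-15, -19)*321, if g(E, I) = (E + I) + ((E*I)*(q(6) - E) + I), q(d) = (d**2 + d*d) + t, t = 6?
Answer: 8490842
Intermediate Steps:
q(d) = 6 + 2*d**2 (q(d) = (d**2 + d*d) + 6 = (d**2 + d**2) + 6 = 2*d**2 + 6 = 6 + 2*d**2)
g(E, I) = E + 2*I + E*I*(78 - E) (g(E, I) = (E + I) + ((E*I)*((6 + 2*6**2) - E) + I) = (E + I) + ((E*I)*((6 + 2*36) - E) + I) = (E + I) + ((E*I)*((6 + 72) - E) + I) = (E + I) + ((E*I)*(78 - E) + I) = (E + I) + (E*I*(78 - E) + I) = (E + I) + (I + E*I*(78 - E)) = E + 2*I + E*I*(78 - E))
-250 + g(-15, -19)*321 = -250 + (-15 + 2*(-19) - 1*(-19)*(-15)**2 + 78*(-15)*(-19))*321 = -250 + (-15 - 38 - 1*(-19)*225 + 22230)*321 = -250 + (-15 - 38 + 4275 + 22230)*321 = -250 + 26452*321 = -250 + 8491092 = 8490842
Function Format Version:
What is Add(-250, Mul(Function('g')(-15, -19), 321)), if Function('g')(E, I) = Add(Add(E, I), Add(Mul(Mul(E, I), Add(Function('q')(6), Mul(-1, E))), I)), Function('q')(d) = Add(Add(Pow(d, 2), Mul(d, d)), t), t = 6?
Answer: 8490842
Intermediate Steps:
Function('q')(d) = Add(6, Mul(2, Pow(d, 2))) (Function('q')(d) = Add(Add(Pow(d, 2), Mul(d, d)), 6) = Add(Add(Pow(d, 2), Pow(d, 2)), 6) = Add(Mul(2, Pow(d, 2)), 6) = Add(6, Mul(2, Pow(d, 2))))
Function('g')(E, I) = Add(E, Mul(2, I), Mul(E, I, Add(78, Mul(-1, E)))) (Function('g')(E, I) = Add(Add(E, I), Add(Mul(Mul(E, I), Add(Add(6, Mul(2, Pow(6, 2))), Mul(-1, E))), I)) = Add(Add(E, I), Add(Mul(Mul(E, I), Add(Add(6, Mul(2, 36)), Mul(-1, E))), I)) = Add(Add(E, I), Add(Mul(Mul(E, I), Add(Add(6, 72), Mul(-1, E))), I)) = Add(Add(E, I), Add(Mul(Mul(E, I), Add(78, Mul(-1, E))), I)) = Add(Add(E, I), Add(Mul(E, I, Add(78, Mul(-1, E))), I)) = Add(Add(E, I), Add(I, Mul(E, I, Add(78, Mul(-1, E))))) = Add(E, Mul(2, I), Mul(E, I, Add(78, Mul(-1, E)))))
Add(-250, Mul(Function('g')(-15, -19), 321)) = Add(-250, Mul(Add(-15, Mul(2, -19), Mul(-1, -19, Pow(-15, 2)), Mul(78, -15, -19)), 321)) = Add(-250, Mul(Add(-15, -38, Mul(-1, -19, 225), 22230), 321)) = Add(-250, Mul(Add(-15, -38, 4275, 22230), 321)) = Add(-250, Mul(26452, 321)) = Add(-250, 8491092) = 8490842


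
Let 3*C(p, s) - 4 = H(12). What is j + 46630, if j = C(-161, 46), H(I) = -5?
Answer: 139889/3 ≈ 46630.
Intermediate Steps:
C(p, s) = -⅓ (C(p, s) = 4/3 + (⅓)*(-5) = 4/3 - 5/3 = -⅓)
j = -⅓ ≈ -0.33333
j + 46630 = -⅓ + 46630 = 139889/3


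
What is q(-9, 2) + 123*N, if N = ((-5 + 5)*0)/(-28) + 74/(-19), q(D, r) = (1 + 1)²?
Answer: -9026/19 ≈ -475.05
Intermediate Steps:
q(D, r) = 4 (q(D, r) = 2² = 4)
N = -74/19 (N = (0*0)*(-1/28) + 74*(-1/19) = 0*(-1/28) - 74/19 = 0 - 74/19 = -74/19 ≈ -3.8947)
q(-9, 2) + 123*N = 4 + 123*(-74/19) = 4 - 9102/19 = -9026/19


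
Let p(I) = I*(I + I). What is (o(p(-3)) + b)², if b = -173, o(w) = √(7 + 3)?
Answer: (173 - √10)² ≈ 28845.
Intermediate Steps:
p(I) = 2*I² (p(I) = I*(2*I) = 2*I²)
o(w) = √10
(o(p(-3)) + b)² = (√10 - 173)² = (-173 + √10)²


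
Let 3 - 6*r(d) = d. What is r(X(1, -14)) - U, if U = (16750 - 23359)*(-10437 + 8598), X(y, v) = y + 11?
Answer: -24307905/2 ≈ -1.2154e+7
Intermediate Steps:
X(y, v) = 11 + y
r(d) = 1/2 - d/6
U = 12153951 (U = -6609*(-1839) = 12153951)
r(X(1, -14)) - U = (1/2 - (11 + 1)/6) - 1*12153951 = (1/2 - 1/6*12) - 12153951 = (1/2 - 2) - 12153951 = -3/2 - 12153951 = -24307905/2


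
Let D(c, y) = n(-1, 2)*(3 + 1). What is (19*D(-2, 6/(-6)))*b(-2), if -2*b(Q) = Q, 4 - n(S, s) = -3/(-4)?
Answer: 247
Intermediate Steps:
n(S, s) = 13/4 (n(S, s) = 4 - (-3)/(-4) = 4 - (-3)*(-1)/4 = 4 - 1*3/4 = 4 - 3/4 = 13/4)
b(Q) = -Q/2
D(c, y) = 13 (D(c, y) = 13*(3 + 1)/4 = (13/4)*4 = 13)
(19*D(-2, 6/(-6)))*b(-2) = (19*13)*(-1/2*(-2)) = 247*1 = 247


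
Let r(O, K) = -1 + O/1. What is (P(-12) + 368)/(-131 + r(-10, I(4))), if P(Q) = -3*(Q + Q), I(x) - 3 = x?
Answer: -220/71 ≈ -3.0986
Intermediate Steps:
I(x) = 3 + x
P(Q) = -6*Q
r(O, K) = -1 + O (r(O, K) = -1 + O*1 = -1 + O)
(P(-12) + 368)/(-131 + r(-10, I(4))) = (-6*(-12) + 368)/(-131 + (-1 - 10)) = (72 + 368)/(-131 - 11) = 440/(-142) = 440*(-1/142) = -220/71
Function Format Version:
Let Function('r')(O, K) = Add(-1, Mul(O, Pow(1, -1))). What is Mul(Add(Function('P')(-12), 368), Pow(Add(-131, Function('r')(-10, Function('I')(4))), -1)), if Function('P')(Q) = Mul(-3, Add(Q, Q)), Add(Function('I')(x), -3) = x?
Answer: Rational(-220, 71) ≈ -3.0986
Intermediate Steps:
Function('I')(x) = Add(3, x)
Function('P')(Q) = Mul(-6, Q) (Function('P')(Q) = Mul(-3, Mul(2, Q)) = Mul(-6, Q))
Function('r')(O, K) = Add(-1, O) (Function('r')(O, K) = Add(-1, Mul(O, 1)) = Add(-1, O))
Mul(Add(Function('P')(-12), 368), Pow(Add(-131, Function('r')(-10, Function('I')(4))), -1)) = Mul(Add(Mul(-6, -12), 368), Pow(Add(-131, Add(-1, -10)), -1)) = Mul(Add(72, 368), Pow(Add(-131, -11), -1)) = Mul(440, Pow(-142, -1)) = Mul(440, Rational(-1, 142)) = Rational(-220, 71)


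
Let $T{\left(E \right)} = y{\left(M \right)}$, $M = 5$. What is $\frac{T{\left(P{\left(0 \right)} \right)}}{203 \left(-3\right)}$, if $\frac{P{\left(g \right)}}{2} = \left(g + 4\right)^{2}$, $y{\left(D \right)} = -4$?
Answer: $\frac{4}{609} \approx 0.0065681$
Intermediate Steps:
$P{\left(g \right)} = 2 \left(4 + g\right)^{2}$ ($P{\left(g \right)} = 2 \left(g + 4\right)^{2} = 2 \left(4 + g\right)^{2}$)
$T{\left(E \right)} = -4$
$\frac{T{\left(P{\left(0 \right)} \right)}}{203 \left(-3\right)} = - \frac{4}{203 \left(-3\right)} = - \frac{4}{-609} = \left(-4\right) \left(- \frac{1}{609}\right) = \frac{4}{609}$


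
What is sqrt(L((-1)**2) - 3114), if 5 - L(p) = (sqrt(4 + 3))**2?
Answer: 2*I*sqrt(779) ≈ 55.821*I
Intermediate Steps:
L(p) = -2 (L(p) = 5 - (sqrt(4 + 3))**2 = 5 - (sqrt(7))**2 = 5 - 1*7 = 5 - 7 = -2)
sqrt(L((-1)**2) - 3114) = sqrt(-2 - 3114) = sqrt(-3116) = 2*I*sqrt(779)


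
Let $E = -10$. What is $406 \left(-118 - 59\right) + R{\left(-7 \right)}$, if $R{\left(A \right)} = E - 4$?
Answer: $-71876$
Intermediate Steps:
$R{\left(A \right)} = -14$ ($R{\left(A \right)} = -10 - 4 = -14$)
$406 \left(-118 - 59\right) + R{\left(-7 \right)} = 406 \left(-118 - 59\right) - 14 = 406 \left(-177\right) - 14 = -71862 - 14 = -71876$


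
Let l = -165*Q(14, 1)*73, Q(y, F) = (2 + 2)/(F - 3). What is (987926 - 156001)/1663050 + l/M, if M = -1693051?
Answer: 54737143147/112625138622 ≈ 0.48601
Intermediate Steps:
Q(y, F) = 4/(-3 + F)
l = 24090 (l = -660/(-3 + 1)*73 = -660/(-2)*73 = -660*(-1)/2*73 = -165*(-2)*73 = 330*73 = 24090)
(987926 - 156001)/1663050 + l/M = (987926 - 156001)/1663050 + 24090/(-1693051) = 831925*(1/1663050) + 24090*(-1/1693051) = 33277/66522 - 24090/1693051 = 54737143147/112625138622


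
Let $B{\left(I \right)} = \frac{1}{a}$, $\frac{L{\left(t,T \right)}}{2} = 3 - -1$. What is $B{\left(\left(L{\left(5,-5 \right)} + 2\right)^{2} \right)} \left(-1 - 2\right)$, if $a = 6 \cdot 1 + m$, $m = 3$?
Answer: $- \frac{1}{3} \approx -0.33333$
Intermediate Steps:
$L{\left(t,T \right)} = 8$ ($L{\left(t,T \right)} = 2 \left(3 - -1\right) = 2 \left(3 + 1\right) = 2 \cdot 4 = 8$)
$a = 9$ ($a = 6 \cdot 1 + 3 = 6 + 3 = 9$)
$B{\left(I \right)} = \frac{1}{9}$
$B{\left(\left(L{\left(5,-5 \right)} + 2\right)^{2} \right)} \left(-1 - 2\right) = \frac{-1 - 2}{9} = \frac{1}{9} \left(-3\right) = - \frac{1}{3}$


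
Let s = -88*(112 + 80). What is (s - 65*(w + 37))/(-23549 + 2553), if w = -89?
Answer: 3379/5249 ≈ 0.64374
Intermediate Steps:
s = -16896 (s = -88*192 = -16896)
(s - 65*(w + 37))/(-23549 + 2553) = (-16896 - 65*(-89 + 37))/(-23549 + 2553) = (-16896 - 65*(-52))/(-20996) = (-16896 + 3380)*(-1/20996) = -13516*(-1/20996) = 3379/5249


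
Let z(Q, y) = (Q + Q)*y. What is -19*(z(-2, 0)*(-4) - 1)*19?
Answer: 361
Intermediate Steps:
z(Q, y) = 2*Q*y (z(Q, y) = (2*Q)*y = 2*Q*y)
-19*(z(-2, 0)*(-4) - 1)*19 = -19*((2*(-2)*0)*(-4) - 1)*19 = -19*(0*(-4) - 1)*19 = -19*(0 - 1)*19 = -19*(-1)*19 = 19*19 = 361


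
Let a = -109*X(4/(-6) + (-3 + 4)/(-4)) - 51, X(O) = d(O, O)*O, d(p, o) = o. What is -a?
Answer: 20533/144 ≈ 142.59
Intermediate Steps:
X(O) = O**2 (X(O) = O*O = O**2)
a = -20533/144 (a = -109*(4/(-6) + (-3 + 4)/(-4))**2 - 51 = -109*(4*(-1/6) + 1*(-1/4))**2 - 51 = -109*(-2/3 - 1/4)**2 - 51 = -109*(-11/12)**2 - 51 = -109*121/144 - 51 = -13189/144 - 51 = -20533/144 ≈ -142.59)
-a = -1*(-20533/144) = 20533/144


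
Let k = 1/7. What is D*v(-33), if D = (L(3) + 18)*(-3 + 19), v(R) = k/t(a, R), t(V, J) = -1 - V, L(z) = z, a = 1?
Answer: -24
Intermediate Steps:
k = ⅐ ≈ 0.14286
v(R) = -1/14 (v(R) = 1/(7*(-1 - 1*1)) = 1/(7*(-1 - 1)) = (⅐)/(-2) = (⅐)*(-½) = -1/14)
D = 336 (D = (3 + 18)*(-3 + 19) = 21*16 = 336)
D*v(-33) = 336*(-1/14) = -24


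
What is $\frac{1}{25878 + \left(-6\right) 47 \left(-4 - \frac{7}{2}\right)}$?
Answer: $\frac{1}{27993} \approx 3.5723 \cdot 10^{-5}$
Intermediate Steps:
$\frac{1}{25878 + \left(-6\right) 47 \left(-4 - \frac{7}{2}\right)} = \frac{1}{25878 - 282 \left(-4 - \frac{7}{2}\right)} = \frac{1}{25878 - -2115} = \frac{1}{25878 + 2115} = \frac{1}{27993}$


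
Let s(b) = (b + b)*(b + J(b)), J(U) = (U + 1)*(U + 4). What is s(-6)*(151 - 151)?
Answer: 0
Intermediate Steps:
J(U) = (1 + U)*(4 + U)
s(b) = 2*b*(4 + b² + 6*b) (s(b) = (b + b)*(b + (4 + b² + 5*b)) = (2*b)*(4 + b² + 6*b) = 2*b*(4 + b² + 6*b))
s(-6)*(151 - 151) = (2*(-6)*(4 + (-6)² + 6*(-6)))*(151 - 151) = (2*(-6)*(4 + 36 - 36))*0 = (2*(-6)*4)*0 = -48*0 = 0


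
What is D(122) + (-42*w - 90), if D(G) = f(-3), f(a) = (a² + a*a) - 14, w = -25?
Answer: 964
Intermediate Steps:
f(a) = -14 + 2*a² (f(a) = (a² + a²) - 14 = 2*a² - 14 = -14 + 2*a²)
D(G) = 4 (D(G) = -14 + 2*(-3)² = -14 + 2*9 = -14 + 18 = 4)
D(122) + (-42*w - 90) = 4 + (-42*(-25) - 90) = 4 + (1050 - 90) = 4 + 960 = 964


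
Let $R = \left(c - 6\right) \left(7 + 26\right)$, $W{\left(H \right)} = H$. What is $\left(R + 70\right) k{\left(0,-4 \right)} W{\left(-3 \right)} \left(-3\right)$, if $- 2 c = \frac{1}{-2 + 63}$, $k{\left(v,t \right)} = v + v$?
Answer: $0$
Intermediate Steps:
$k{\left(v,t \right)} = 2 v$
$c = - \frac{1}{122}$ ($c = - \frac{1}{2 \left(-2 + 63\right)} = - \frac{1}{2 \cdot 61} = \left(- \frac{1}{2}\right) \frac{1}{61} = - \frac{1}{122} \approx -0.0081967$)
$R = - \frac{24189}{122}$ ($R = \left(- \frac{1}{122} - 6\right) \left(7 + 26\right) = \left(- \frac{733}{122}\right) 33 = - \frac{24189}{122} \approx -198.27$)
$\left(R + 70\right) k{\left(0,-4 \right)} W{\left(-3 \right)} \left(-3\right) = \left(- \frac{24189}{122} + 70\right) 2 \cdot 0 \left(-3\right) \left(-3\right) = - \frac{15649 \cdot 0 \left(-3\right) \left(-3\right)}{122} = - \frac{15649 \cdot 0 \left(-3\right)}{122} = \left(- \frac{15649}{122}\right) 0 = 0$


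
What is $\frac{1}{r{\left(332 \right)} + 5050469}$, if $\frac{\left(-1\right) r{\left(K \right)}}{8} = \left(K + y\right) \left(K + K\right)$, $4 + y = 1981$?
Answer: $- \frac{1}{7214939} \approx -1.386 \cdot 10^{-7}$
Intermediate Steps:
$y = 1977$ ($y = -4 + 1981 = 1977$)
$r{\left(K \right)} = - 16 K \left(1977 + K\right)$ ($r{\left(K \right)} = - 8 \left(K + 1977\right) \left(K + K\right) = - 8 \left(1977 + K\right) 2 K = - 8 \cdot 2 K \left(1977 + K\right) = - 16 K \left(1977 + K\right)$)
$\frac{1}{r{\left(332 \right)} + 5050469} = \frac{1}{\left(-16\right) 332 \left(1977 + 332\right) + 5050469} = \frac{1}{\left(-16\right) 332 \cdot 2309 + 5050469} = \frac{1}{-12265408 + 5050469} = \frac{1}{-7214939} = - \frac{1}{7214939}$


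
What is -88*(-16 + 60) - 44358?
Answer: -48230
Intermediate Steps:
-88*(-16 + 60) - 44358 = -88*44 - 44358 = -3872 - 44358 = -48230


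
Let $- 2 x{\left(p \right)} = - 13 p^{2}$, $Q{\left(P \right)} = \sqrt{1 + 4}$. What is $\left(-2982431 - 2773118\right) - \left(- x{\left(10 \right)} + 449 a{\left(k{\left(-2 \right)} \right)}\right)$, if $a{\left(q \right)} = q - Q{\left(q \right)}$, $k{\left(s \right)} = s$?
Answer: $-5754001 + 449 \sqrt{5} \approx -5.753 \cdot 10^{6}$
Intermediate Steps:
$Q{\left(P \right)} = \sqrt{5}$
$x{\left(p \right)} = \frac{13 p^{2}}{2}$ ($x{\left(p \right)} = - \frac{\left(-13\right) p^{2}}{2} = \frac{13 p^{2}}{2}$)
$a{\left(q \right)} = q - \sqrt{5}$
$\left(-2982431 - 2773118\right) - \left(- x{\left(10 \right)} + 449 a{\left(k{\left(-2 \right)} \right)}\right) = \left(-2982431 - 2773118\right) - \left(-650 + 449 \left(-2 - \sqrt{5}\right)\right) = -5755549 + \left(\frac{13}{2} \cdot 100 + \left(898 + 449 \sqrt{5}\right)\right) = -5755549 + \left(650 + \left(898 + 449 \sqrt{5}\right)\right) = -5755549 + \left(1548 + 449 \sqrt{5}\right) = -5754001 + 449 \sqrt{5}$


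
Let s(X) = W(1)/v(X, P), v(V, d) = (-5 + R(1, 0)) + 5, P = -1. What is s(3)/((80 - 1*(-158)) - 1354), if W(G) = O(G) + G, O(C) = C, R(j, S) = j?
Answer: -1/558 ≈ -0.0017921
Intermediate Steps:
v(V, d) = 1 (v(V, d) = (-5 + 1) + 5 = -4 + 5 = 1)
W(G) = 2*G (W(G) = G + G = 2*G)
s(X) = 2 (s(X) = (2*1)/1 = 2*1 = 2)
s(3)/((80 - 1*(-158)) - 1354) = 2/((80 - 1*(-158)) - 1354) = 2/((80 + 158) - 1354) = 2/(238 - 1354) = 2/(-1116) = -1/1116*2 = -1/558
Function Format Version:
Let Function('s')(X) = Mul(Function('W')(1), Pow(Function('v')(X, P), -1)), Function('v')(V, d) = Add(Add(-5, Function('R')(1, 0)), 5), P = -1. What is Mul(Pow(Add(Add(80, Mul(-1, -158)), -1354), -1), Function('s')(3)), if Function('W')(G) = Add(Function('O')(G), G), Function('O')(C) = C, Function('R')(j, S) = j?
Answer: Rational(-1, 558) ≈ -0.0017921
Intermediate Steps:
Function('v')(V, d) = 1 (Function('v')(V, d) = Add(Add(-5, 1), 5) = Add(-4, 5) = 1)
Function('W')(G) = Mul(2, G) (Function('W')(G) = Add(G, G) = Mul(2, G))
Function('s')(X) = 2 (Function('s')(X) = Mul(Mul(2, 1), Pow(1, -1)) = Mul(2, 1) = 2)
Mul(Pow(Add(Add(80, Mul(-1, -158)), -1354), -1), Function('s')(3)) = Mul(Pow(Add(Add(80, Mul(-1, -158)), -1354), -1), 2) = Mul(Pow(Add(Add(80, 158), -1354), -1), 2) = Mul(Pow(Add(238, -1354), -1), 2) = Mul(Pow(-1116, -1), 2) = Mul(Rational(-1, 1116), 2) = Rational(-1, 558)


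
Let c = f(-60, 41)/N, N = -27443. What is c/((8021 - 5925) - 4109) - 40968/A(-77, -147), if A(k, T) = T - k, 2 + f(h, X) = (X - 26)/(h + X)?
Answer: 21500260829909/36736434735 ≈ 585.26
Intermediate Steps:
f(h, X) = -2 + (-26 + X)/(X + h) (f(h, X) = -2 + (X - 26)/(h + X) = -2 + (-26 + X)/(X + h))
c = 53/521417 (c = ((-26 - 1*41 - 2*(-60))/(41 - 60))/(-27443) = ((-26 - 41 + 120)/(-19))*(-1/27443) = -1/19*53*(-1/27443) = -53/19*(-1/27443) = 53/521417 ≈ 0.00010165)
c/((8021 - 5925) - 4109) - 40968/A(-77, -147) = 53/(521417*((8021 - 5925) - 4109)) - 40968/(-147 - 1*(-77)) = 53/(521417*(2096 - 4109)) - 40968/(-147 + 77) = (53/521417)/(-2013) - 40968/(-70) = (53/521417)*(-1/2013) - 40968*(-1/70) = -53/1049612421 + 20484/35 = 21500260829909/36736434735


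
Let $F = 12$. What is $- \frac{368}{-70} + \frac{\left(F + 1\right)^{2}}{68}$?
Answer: $\frac{18427}{2380} \approx 7.7424$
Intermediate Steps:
$- \frac{368}{-70} + \frac{\left(F + 1\right)^{2}}{68} = - \frac{368}{-70} + \frac{\left(12 + 1\right)^{2}}{68} = \left(-368\right) \left(- \frac{1}{70}\right) + 13^{2} \cdot \frac{1}{68} = \frac{184}{35} + 169 \cdot \frac{1}{68} = \frac{184}{35} + \frac{169}{68} = \frac{18427}{2380}$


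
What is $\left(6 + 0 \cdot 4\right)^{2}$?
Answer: $36$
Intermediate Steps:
$\left(6 + 0 \cdot 4\right)^{2} = \left(6 + 0\right)^{2} = 6^{2} = 36$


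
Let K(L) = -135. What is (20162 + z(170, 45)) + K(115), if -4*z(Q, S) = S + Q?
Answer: 79893/4 ≈ 19973.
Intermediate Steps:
z(Q, S) = -Q/4 - S/4 (z(Q, S) = -(S + Q)/4 = -(Q + S)/4 = -Q/4 - S/4)
(20162 + z(170, 45)) + K(115) = (20162 + (-1/4*170 - 1/4*45)) - 135 = (20162 + (-85/2 - 45/4)) - 135 = (20162 - 215/4) - 135 = 80433/4 - 135 = 79893/4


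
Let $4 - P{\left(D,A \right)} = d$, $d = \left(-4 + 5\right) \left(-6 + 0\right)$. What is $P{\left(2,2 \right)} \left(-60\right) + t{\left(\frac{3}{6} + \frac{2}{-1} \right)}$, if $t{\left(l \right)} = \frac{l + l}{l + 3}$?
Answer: $-602$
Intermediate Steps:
$d = -6$ ($d = 1 \left(-6\right) = -6$)
$P{\left(D,A \right)} = 10$ ($P{\left(D,A \right)} = 4 - -6 = 4 + 6 = 10$)
$t{\left(l \right)} = \frac{2 l}{3 + l}$
$P{\left(2,2 \right)} \left(-60\right) + t{\left(\frac{3}{6} + \frac{2}{-1} \right)} = 10 \left(-60\right) + \frac{2 \left(\frac{3}{6} + \frac{2}{-1}\right)}{3 + \left(\frac{3}{6} + \frac{2}{-1}\right)} = -600 + \frac{2 \left(3 \cdot \frac{1}{6} + 2 \left(-1\right)\right)}{3 + \left(3 \cdot \frac{1}{6} + 2 \left(-1\right)\right)} = -600 + \frac{2 \left(\frac{1}{2} - 2\right)}{3 + \left(\frac{1}{2} - 2\right)} = -600 + 2 \left(- \frac{3}{2}\right) \frac{1}{3 - \frac{3}{2}} = -600 + 2 \left(- \frac{3}{2}\right) \frac{1}{\frac{3}{2}} = -600 + 2 \left(- \frac{3}{2}\right) \frac{2}{3} = -600 - 2 = -602$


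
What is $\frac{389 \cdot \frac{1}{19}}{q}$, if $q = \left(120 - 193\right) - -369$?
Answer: $\frac{389}{5624} \approx 0.069168$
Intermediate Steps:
$q = 296$ ($q = \left(120 - 193\right) + 369 = -73 + 369 = 296$)
$\frac{389 \cdot \frac{1}{19}}{q} = \frac{389 \cdot \frac{1}{19}}{296} = 389 \cdot \frac{1}{19} \cdot \frac{1}{296} = \frac{389}{19} \cdot \frac{1}{296} = \frac{389}{5624}$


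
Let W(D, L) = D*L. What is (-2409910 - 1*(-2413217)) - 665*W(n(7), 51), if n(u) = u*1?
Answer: -234098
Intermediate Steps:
n(u) = u
(-2409910 - 1*(-2413217)) - 665*W(n(7), 51) = (-2409910 - 1*(-2413217)) - 4655*51 = (-2409910 + 2413217) - 665*357 = 3307 - 237405 = -234098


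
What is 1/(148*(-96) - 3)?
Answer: -1/14211 ≈ -7.0368e-5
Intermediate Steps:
1/(148*(-96) - 3) = 1/(-14208 - 3) = 1/(-14211) = -1/14211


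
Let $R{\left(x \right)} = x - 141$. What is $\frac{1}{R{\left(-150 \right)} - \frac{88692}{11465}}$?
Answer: $- \frac{11465}{3425007} \approx -0.0033474$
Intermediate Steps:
$R{\left(x \right)} = -141 + x$
$\frac{1}{R{\left(-150 \right)} - \frac{88692}{11465}} = \frac{1}{\left(-141 - 150\right) - \frac{88692}{11465}} = \frac{1}{-291 - \frac{88692}{11465}} = \frac{1}{- \frac{3425007}{11465}} = - \frac{11465}{3425007}$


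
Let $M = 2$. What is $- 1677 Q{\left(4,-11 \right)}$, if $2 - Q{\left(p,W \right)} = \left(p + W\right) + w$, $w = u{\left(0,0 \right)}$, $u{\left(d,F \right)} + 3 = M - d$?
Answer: $-16770$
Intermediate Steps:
$u{\left(d,F \right)} = -1 - d$ ($u{\left(d,F \right)} = -3 - \left(-2 + d\right) = -1 - d$)
$w = -1$ ($w = -1 - 0 = -1 + 0 = -1$)
$Q{\left(p,W \right)} = 3 - W - p$ ($Q{\left(p,W \right)} = 2 - \left(\left(p + W\right) - 1\right) = 2 - \left(\left(W + p\right) - 1\right) = 2 - \left(-1 + W + p\right) = 3 - W - p$)
$- 1677 Q{\left(4,-11 \right)} = - 1677 \left(3 - -11 - 4\right) = - 1677 \left(3 + 11 - 4\right) = \left(-1677\right) 10 = -16770$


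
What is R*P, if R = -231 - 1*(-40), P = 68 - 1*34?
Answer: -6494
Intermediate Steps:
P = 34 (P = 68 - 34 = 34)
R = -191 (R = -231 + 40 = -191)
R*P = -191*34 = -6494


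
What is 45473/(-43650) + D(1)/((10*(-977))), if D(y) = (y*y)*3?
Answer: -22220108/21323025 ≈ -1.0421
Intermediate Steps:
D(y) = 3*y² (D(y) = y²*3 = 3*y²)
45473/(-43650) + D(1)/((10*(-977))) = 45473/(-43650) + (3*1²)/((10*(-977))) = 45473*(-1/43650) + (3*1)/(-9770) = -45473/43650 + 3*(-1/9770) = -45473/43650 - 3/9770 = -22220108/21323025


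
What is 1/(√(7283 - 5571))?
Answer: √107/428 ≈ 0.024168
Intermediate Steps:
1/(√(7283 - 5571)) = 1/(√1712) = 1/(4*√107) = √107/428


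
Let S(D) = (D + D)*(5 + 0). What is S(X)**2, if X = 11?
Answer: 12100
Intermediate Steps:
S(D) = 10*D (S(D) = (2*D)*5 = 10*D)
S(X)**2 = (10*11)**2 = 110**2 = 12100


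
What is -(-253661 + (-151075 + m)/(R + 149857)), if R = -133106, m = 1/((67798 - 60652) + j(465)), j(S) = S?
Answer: 32340862784945/127491861 ≈ 2.5367e+5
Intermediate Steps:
m = 1/7611 (m = 1/((67798 - 60652) + 465) = 1/(7146 + 465) = 1/7611 ≈ 0.00013139)
-(-253661 + (-151075 + m)/(R + 149857)) = -(-253661 + (-151075 + 1/7611)/(-133106 + 149857)) = -(-253661 - 1149831824/7611/16751) = -(-253661 - 1149831824/7611*1/16751) = -(-253661 - 1149831824/127491861) = -1*(-32340862784945/127491861) = 32340862784945/127491861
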